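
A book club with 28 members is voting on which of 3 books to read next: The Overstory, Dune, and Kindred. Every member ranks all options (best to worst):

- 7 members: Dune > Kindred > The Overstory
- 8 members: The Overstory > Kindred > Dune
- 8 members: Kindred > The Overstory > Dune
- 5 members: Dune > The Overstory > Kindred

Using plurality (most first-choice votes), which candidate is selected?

Dune

First-place votes: The Overstory 8, Dune 12, Kindred 8.
Dune has the most first-place votes.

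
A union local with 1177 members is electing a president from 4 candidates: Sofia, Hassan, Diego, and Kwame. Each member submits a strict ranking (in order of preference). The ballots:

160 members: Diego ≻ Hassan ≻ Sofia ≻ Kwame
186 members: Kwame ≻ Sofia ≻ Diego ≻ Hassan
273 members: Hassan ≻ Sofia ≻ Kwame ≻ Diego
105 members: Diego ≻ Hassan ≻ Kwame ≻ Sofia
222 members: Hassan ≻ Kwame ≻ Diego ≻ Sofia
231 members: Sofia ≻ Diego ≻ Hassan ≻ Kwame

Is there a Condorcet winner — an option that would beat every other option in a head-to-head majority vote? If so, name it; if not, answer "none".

none

Checking pairwise contests:
Hassan beats Sofia 760–417.
Diego beats Hassan 682–495.
Sofia beats Diego 690–487.
Sofia beats Kwame 664–513.
Every option loses at least one head-to-head, so there is no Condorcet winner.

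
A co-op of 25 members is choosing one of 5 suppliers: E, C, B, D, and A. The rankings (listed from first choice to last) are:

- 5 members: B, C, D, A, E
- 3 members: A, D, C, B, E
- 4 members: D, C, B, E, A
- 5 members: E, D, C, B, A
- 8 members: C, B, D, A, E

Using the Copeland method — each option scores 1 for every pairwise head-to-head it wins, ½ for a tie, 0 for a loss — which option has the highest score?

E: loses to C, B, D, and A → score 0.
C: beats E, B, D, and A → score 4.
B: beats E, D, and A; loses to C → score 3.
D: beats E and A; loses to C and B → score 2.
A: beats E; loses to C, B, and D → score 1.
C has the best pairwise record.

C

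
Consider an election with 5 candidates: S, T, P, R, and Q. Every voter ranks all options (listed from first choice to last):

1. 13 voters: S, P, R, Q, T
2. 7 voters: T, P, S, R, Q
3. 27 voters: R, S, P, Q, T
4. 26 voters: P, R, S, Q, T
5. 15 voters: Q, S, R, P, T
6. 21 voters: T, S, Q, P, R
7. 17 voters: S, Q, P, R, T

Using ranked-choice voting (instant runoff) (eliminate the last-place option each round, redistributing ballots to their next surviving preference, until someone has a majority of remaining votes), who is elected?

Round 1: S 30, T 28, P 26, R 27, Q 15. Eliminate Q.
Round 2: S 45, T 28, P 26, R 27. Eliminate P.
Round 3: S 45, T 28, R 53. Eliminate T.
Round 4: S 73, R 53. S has a majority.

S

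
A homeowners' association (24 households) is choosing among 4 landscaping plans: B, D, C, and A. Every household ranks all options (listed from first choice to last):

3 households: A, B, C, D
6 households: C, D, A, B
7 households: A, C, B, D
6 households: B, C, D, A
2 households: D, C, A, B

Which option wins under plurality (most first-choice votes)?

First-place votes: B 6, D 2, C 6, A 10.
A has the most first-place votes.

A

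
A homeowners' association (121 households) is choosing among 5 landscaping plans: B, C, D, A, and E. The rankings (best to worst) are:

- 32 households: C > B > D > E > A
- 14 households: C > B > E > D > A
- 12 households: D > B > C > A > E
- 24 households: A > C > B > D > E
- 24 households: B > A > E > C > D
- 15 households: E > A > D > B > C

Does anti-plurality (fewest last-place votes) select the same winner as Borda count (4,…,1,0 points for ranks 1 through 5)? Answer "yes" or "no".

yes

Anti-plurality — last-place votes: B 0, C 15, D 24, A 46, E 36. Winner: B.
Borda — scores: B 333, C 304, D 180, A 225, E 168. Winner: B.
The two methods agree.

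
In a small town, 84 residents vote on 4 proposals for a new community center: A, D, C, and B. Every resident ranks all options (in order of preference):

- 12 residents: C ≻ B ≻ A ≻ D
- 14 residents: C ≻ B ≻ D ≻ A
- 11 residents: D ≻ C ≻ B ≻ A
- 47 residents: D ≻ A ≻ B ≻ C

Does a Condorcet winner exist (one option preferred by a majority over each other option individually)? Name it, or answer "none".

D

D vs A: 72–12 for D.
D vs C: 58–26 for D.
D vs B: 58–26 for D.
D beats every other option head-to-head.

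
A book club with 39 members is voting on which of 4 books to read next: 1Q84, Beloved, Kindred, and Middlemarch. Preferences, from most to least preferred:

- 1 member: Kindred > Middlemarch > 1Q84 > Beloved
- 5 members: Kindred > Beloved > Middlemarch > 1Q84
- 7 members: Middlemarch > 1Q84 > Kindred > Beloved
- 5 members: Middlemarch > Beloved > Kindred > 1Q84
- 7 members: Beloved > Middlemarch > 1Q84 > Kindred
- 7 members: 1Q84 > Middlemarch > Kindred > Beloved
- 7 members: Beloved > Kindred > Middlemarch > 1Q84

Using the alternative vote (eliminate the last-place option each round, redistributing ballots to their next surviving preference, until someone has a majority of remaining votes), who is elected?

Round 1: 1Q84 7, Beloved 14, Kindred 6, Middlemarch 12. Eliminate Kindred.
Round 2: 1Q84 7, Beloved 19, Middlemarch 13. Eliminate 1Q84.
Round 3: Beloved 19, Middlemarch 20. Middlemarch has a majority.

Middlemarch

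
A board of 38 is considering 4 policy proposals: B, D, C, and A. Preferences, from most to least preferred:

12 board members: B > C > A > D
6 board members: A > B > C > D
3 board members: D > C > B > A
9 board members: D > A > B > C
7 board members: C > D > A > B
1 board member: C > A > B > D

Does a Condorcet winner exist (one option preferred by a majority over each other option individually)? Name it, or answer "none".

none

Checking pairwise contests:
A beats B 23–15.
C beats D 26–12.
B beats C 27–11.
C beats A 23–15.
Every option loses at least one head-to-head, so there is no Condorcet winner.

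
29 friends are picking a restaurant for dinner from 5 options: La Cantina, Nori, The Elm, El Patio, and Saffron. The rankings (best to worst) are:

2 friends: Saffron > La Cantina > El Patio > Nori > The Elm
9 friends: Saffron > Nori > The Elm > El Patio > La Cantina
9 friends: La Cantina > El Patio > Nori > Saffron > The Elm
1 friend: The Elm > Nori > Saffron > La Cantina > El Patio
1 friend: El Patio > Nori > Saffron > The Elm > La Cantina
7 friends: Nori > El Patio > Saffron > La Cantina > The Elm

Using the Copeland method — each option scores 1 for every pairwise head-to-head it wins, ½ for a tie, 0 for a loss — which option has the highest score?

Nori

La Cantina: beats The Elm; loses to Nori, El Patio, and Saffron → score 1.
Nori: beats La Cantina, The Elm, El Patio, and Saffron → score 4.
The Elm: loses to La Cantina, Nori, El Patio, and Saffron → score 0.
El Patio: beats La Cantina, The Elm, and Saffron; loses to Nori → score 3.
Saffron: beats La Cantina and The Elm; loses to Nori and El Patio → score 2.
Nori has the best pairwise record.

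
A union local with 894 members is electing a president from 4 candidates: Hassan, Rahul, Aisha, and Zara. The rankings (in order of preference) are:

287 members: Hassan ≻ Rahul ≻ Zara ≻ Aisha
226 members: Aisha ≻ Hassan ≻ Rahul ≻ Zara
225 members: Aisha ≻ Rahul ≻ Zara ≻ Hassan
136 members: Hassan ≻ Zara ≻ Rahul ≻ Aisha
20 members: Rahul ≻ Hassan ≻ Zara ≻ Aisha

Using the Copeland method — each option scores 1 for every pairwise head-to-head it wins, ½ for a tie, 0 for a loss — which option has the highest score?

Aisha

Hassan: beats Rahul and Zara; loses to Aisha → score 2.
Rahul: beats Zara; loses to Hassan and Aisha → score 1.
Aisha: beats Hassan, Rahul, and Zara → score 3.
Zara: loses to Hassan, Rahul, and Aisha → score 0.
Aisha has the best pairwise record.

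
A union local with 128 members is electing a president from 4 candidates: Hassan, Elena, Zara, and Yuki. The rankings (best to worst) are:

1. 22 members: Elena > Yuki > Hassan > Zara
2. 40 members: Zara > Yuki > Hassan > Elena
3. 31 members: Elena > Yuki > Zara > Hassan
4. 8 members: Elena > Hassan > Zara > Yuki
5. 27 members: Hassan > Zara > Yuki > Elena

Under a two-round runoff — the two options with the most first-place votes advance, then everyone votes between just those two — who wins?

Zara

Round 1 first-place votes: Hassan 27, Elena 61, Zara 40, Yuki 0.
Elena and Zara advance.
Runoff: Elena is preferred to Zara by 61 voters; Zara by 67.
Zara wins the runoff.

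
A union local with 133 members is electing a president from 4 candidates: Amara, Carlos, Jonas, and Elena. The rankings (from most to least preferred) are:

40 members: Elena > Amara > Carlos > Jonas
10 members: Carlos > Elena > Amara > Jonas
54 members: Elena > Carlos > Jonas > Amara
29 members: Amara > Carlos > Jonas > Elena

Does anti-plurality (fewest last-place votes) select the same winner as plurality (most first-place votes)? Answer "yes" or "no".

no

Anti-plurality — last-place votes: Amara 54, Carlos 0, Jonas 50, Elena 29. Winner: Carlos.
Plurality — first-place votes: Amara 29, Carlos 10, Jonas 0, Elena 94. Winner: Elena.
The two methods disagree.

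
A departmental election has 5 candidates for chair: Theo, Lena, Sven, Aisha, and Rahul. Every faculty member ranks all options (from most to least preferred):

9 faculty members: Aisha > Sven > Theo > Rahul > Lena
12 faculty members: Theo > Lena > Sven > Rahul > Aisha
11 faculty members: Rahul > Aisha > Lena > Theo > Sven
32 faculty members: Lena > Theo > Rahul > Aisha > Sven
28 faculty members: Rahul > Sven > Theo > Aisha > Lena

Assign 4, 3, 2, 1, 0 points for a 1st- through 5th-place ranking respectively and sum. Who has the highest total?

Theo: 9·2 + 12·4 + 11·1 + 32·3 + 28·2 = 229
Lena: 9·0 + 12·3 + 11·2 + 32·4 + 28·0 = 186
Sven: 9·3 + 12·2 + 11·0 + 32·0 + 28·3 = 135
Aisha: 9·4 + 12·0 + 11·3 + 32·1 + 28·1 = 129
Rahul: 9·1 + 12·1 + 11·4 + 32·2 + 28·4 = 241
Rahul has the highest Borda score (241).

Rahul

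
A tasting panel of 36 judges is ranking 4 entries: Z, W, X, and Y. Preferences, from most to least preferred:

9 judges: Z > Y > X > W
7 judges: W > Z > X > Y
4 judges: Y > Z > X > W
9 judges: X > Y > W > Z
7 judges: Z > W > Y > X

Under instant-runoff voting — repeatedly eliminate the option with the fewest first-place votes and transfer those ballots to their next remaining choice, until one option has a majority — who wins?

Round 1: Z 16, W 7, X 9, Y 4. Eliminate Y.
Round 2: Z 20, W 7, X 9. Z has a majority.

Z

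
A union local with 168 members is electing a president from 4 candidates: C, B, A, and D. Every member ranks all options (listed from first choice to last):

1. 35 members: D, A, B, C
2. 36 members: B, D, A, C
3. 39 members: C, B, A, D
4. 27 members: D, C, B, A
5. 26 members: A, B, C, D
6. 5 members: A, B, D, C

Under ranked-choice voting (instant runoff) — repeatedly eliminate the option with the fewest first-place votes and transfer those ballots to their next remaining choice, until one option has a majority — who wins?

B

Round 1: C 39, B 36, A 31, D 62. Eliminate A.
Round 2: C 39, B 67, D 62. Eliminate C.
Round 3: B 106, D 62. B has a majority.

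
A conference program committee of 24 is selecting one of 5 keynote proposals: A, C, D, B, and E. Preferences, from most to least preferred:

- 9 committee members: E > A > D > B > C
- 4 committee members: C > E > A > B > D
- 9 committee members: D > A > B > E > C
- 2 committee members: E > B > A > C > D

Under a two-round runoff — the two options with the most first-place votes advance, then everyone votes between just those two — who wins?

Round 1 first-place votes: A 0, C 4, D 9, B 0, E 11.
E and D advance.
Runoff: E is preferred to D by 15 voters; D by 9.
E wins the runoff.

E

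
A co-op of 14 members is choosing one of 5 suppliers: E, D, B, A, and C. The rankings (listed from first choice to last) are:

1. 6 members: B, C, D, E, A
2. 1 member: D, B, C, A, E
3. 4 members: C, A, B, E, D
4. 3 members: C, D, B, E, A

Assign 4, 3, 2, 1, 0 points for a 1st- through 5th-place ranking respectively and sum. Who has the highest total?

C

E: 6·1 + 1·0 + 4·1 + 3·1 = 13
D: 6·2 + 1·4 + 4·0 + 3·3 = 25
B: 6·4 + 1·3 + 4·2 + 3·2 = 41
A: 6·0 + 1·1 + 4·3 + 3·0 = 13
C: 6·3 + 1·2 + 4·4 + 3·4 = 48
C has the highest Borda score (48).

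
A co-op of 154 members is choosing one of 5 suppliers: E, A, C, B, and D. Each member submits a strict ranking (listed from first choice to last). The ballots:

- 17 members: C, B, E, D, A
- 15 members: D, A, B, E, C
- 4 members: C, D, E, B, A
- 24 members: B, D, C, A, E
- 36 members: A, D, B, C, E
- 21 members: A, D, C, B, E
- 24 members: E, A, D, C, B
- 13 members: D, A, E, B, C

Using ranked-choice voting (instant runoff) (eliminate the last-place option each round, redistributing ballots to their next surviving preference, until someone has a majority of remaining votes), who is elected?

A

Round 1: E 24, A 57, C 21, B 24, D 28. Eliminate C.
Round 2: E 24, A 57, B 41, D 32. Eliminate E.
Round 3: A 81, B 41, D 32. A has a majority.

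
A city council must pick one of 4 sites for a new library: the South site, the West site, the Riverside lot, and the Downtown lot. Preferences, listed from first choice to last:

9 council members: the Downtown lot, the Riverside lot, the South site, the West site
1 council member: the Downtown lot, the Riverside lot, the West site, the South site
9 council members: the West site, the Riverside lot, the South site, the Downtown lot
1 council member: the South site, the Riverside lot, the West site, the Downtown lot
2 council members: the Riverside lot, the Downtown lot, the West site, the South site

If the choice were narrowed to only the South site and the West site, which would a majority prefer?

the West site

Voters preferring the South site to the West site: 10; preferring the West site to the South site: 12.
the West site wins the head-to-head.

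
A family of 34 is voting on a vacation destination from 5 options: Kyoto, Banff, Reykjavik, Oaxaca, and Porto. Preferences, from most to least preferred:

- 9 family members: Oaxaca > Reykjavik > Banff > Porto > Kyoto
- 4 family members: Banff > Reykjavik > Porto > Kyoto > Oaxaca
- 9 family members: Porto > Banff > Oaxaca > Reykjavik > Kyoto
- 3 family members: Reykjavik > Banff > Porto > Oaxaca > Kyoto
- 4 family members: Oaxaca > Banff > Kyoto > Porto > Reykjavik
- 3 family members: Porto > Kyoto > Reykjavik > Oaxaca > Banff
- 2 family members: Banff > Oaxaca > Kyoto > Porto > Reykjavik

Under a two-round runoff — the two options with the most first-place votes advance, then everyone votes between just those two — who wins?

Round 1 first-place votes: Kyoto 0, Banff 6, Reykjavik 3, Oaxaca 13, Porto 12.
Oaxaca and Porto advance.
Runoff: Oaxaca is preferred to Porto by 15 voters; Porto by 19.
Porto wins the runoff.

Porto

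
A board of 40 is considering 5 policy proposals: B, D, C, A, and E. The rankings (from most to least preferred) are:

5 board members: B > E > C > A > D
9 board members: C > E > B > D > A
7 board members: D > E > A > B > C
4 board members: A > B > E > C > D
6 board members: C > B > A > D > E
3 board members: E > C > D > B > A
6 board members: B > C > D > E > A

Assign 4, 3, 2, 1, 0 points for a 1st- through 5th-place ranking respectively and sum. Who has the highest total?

B

B: 5·4 + 9·2 + 7·1 + 4·3 + 6·3 + 3·1 + 6·4 = 102
D: 5·0 + 9·1 + 7·4 + 4·0 + 6·1 + 3·2 + 6·2 = 61
C: 5·2 + 9·4 + 7·0 + 4·1 + 6·4 + 3·3 + 6·3 = 101
A: 5·1 + 9·0 + 7·2 + 4·4 + 6·2 + 3·0 + 6·0 = 47
E: 5·3 + 9·3 + 7·3 + 4·2 + 6·0 + 3·4 + 6·1 = 89
B has the highest Borda score (102).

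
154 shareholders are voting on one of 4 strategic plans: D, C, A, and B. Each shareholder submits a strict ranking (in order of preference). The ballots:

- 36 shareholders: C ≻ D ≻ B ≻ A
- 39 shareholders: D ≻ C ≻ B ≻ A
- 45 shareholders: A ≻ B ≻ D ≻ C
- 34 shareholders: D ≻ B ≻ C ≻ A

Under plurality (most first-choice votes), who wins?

First-place votes: D 73, C 36, A 45, B 0.
D has the most first-place votes.

D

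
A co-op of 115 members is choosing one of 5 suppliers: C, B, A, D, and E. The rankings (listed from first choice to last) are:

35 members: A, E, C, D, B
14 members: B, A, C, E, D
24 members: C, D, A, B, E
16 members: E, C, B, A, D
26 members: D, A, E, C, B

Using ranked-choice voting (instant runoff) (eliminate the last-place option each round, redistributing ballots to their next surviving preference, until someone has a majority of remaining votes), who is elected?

A

Round 1: C 24, B 14, A 35, D 26, E 16. Eliminate B.
Round 2: C 24, A 49, D 26, E 16. Eliminate E.
Round 3: C 40, A 49, D 26. Eliminate D.
Round 4: C 40, A 75. A has a majority.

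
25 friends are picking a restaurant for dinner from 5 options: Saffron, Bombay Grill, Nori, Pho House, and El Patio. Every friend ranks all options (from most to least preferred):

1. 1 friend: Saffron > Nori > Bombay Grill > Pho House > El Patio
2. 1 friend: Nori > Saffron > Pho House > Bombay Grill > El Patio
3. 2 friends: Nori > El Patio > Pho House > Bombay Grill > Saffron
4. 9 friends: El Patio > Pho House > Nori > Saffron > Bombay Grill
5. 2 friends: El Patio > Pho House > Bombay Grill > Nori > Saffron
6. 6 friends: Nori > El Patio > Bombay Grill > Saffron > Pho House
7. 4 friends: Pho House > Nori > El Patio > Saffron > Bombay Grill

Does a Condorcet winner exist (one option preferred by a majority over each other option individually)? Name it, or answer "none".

none

Checking pairwise contests:
Nori beats Saffron 24–1.
Saffron beats Bombay Grill 15–10.
Pho House beats Nori 15–10.
El Patio beats Pho House 19–6.
Nori beats El Patio 14–11.
Every option loses at least one head-to-head, so there is no Condorcet winner.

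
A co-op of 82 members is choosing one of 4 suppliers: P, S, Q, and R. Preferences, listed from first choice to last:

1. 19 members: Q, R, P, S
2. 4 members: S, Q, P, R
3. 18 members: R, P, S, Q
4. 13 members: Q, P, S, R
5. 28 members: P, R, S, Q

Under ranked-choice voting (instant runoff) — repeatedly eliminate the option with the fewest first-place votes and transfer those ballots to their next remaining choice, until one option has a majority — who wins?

P

Round 1: P 28, S 4, Q 32, R 18. Eliminate S.
Round 2: P 28, Q 36, R 18. Eliminate R.
Round 3: P 46, Q 36. P has a majority.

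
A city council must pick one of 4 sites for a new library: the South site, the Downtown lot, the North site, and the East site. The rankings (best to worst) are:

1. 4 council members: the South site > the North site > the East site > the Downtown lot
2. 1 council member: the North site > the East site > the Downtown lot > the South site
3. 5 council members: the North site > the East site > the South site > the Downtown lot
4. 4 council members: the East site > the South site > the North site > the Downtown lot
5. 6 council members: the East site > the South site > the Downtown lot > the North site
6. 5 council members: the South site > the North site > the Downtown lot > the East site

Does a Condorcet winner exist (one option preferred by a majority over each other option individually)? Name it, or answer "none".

Checking pairwise contests:
the East site beats the South site 16–9.
the South site beats the Downtown lot 24–1.
the South site beats the North site 19–6.
the North site beats the East site 15–10.
Every option loses at least one head-to-head, so there is no Condorcet winner.

none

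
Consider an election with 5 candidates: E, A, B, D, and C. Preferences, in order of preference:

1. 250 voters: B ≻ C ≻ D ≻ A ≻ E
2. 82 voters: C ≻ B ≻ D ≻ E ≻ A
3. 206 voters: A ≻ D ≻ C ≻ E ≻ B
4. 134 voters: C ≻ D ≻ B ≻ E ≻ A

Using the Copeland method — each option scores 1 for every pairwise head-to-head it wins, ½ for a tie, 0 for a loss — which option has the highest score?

E: loses to A, B, D, and C → score 0.
A: beats E; loses to B, D, and C → score 1.
B: beats E and A; loses to D and C → score 2.
D: beats E, A, and B; loses to C → score 3.
C: beats E, A, B, and D → score 4.
C has the best pairwise record.

C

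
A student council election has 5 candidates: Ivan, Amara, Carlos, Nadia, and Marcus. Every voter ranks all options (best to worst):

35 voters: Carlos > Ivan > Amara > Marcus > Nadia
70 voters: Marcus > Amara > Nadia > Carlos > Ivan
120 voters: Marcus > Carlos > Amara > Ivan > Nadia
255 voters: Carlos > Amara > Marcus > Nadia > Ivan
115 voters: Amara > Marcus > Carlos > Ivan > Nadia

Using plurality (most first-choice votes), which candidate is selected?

First-place votes: Ivan 0, Amara 115, Carlos 290, Nadia 0, Marcus 190.
Carlos has the most first-place votes.

Carlos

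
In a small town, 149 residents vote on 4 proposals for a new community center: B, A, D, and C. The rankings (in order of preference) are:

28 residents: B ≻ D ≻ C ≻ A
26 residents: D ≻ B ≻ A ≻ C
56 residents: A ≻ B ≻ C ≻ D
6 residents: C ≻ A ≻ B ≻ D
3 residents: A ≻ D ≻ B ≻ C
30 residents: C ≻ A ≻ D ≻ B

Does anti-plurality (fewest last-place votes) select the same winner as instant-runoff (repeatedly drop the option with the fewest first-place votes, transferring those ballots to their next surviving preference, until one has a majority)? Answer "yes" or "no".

yes

Anti-plurality — last-place votes: B 30, A 28, D 62, C 29. Winner: A.
Instant-runoff — R1 B 28, A 59, D 26, C 36 (D out); R2 B 54, A 59, C 36 (C out); R3 B 54, A 95 (A winner). Winner: A.
The two methods agree.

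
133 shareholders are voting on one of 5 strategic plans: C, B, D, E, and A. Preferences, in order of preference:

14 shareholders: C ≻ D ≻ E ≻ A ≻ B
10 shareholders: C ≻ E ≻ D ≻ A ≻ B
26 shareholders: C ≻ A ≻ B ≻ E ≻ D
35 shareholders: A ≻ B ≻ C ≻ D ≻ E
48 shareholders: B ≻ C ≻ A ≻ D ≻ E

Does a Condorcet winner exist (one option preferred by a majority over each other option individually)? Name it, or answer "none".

none

Checking pairwise contests:
B beats C 83–50.
A beats B 85–48.
C beats D 133–0.
C beats E 133–0.
C beats A 98–35.
Every option loses at least one head-to-head, so there is no Condorcet winner.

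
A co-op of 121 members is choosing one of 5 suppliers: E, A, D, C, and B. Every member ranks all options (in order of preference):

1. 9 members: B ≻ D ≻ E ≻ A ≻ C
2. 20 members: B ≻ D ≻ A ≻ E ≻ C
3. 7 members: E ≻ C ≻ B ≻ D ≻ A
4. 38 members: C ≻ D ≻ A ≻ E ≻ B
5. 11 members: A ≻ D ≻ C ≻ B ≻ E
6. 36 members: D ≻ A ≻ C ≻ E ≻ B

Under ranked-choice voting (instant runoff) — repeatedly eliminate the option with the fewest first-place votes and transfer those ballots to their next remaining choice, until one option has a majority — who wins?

Round 1: E 7, A 11, D 36, C 38, B 29. Eliminate E.
Round 2: A 11, D 36, C 45, B 29. Eliminate A.
Round 3: D 47, C 45, B 29. Eliminate B.
Round 4: D 76, C 45. D has a majority.

D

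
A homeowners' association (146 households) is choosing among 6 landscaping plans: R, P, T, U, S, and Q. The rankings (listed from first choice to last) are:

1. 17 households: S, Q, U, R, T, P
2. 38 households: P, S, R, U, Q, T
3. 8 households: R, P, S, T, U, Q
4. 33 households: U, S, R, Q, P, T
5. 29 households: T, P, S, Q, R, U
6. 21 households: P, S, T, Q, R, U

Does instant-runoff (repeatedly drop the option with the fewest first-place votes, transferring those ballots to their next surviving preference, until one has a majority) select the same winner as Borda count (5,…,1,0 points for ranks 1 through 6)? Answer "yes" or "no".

Instant-runoff — R1 R 8, P 59, T 29, U 33, S 17, Q 0 (Q out); R2 R 8, P 59, T 29, U 33, S 17 (R out); R3 P 67, T 29, U 33, S 17 (S out); R4 P 67, T 29, U 50 (T out); R5 P 96, U 50 (P winner). Winner: P.
Borda — scores: R 337, P 476, T 241, U 300, S 564, Q 272. Winner: S.
The two methods disagree.

no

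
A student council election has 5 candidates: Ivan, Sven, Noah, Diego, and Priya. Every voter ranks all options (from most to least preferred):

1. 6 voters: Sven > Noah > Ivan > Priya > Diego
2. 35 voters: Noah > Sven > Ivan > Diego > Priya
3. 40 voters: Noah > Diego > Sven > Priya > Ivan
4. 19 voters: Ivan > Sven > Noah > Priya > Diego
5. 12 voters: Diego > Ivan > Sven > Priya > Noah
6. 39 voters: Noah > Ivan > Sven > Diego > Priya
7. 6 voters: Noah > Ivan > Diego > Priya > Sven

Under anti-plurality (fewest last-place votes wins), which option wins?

Last-place votes: Ivan 40, Sven 6, Noah 12, Diego 25, Priya 74.
Sven is ranked last by the fewest voters, so Sven wins.

Sven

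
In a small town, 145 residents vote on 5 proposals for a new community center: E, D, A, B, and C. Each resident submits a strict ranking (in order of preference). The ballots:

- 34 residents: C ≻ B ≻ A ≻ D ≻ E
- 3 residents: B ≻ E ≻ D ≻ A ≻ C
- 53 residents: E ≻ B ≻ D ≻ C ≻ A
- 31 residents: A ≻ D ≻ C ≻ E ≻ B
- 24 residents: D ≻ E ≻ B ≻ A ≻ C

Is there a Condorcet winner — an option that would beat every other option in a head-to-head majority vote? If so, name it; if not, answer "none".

none

Checking pairwise contests:
D beats E 89–56.
B beats D 90–55.
E beats A 80–65.
E beats B 108–37.
E beats C 80–65.
Every option loses at least one head-to-head, so there is no Condorcet winner.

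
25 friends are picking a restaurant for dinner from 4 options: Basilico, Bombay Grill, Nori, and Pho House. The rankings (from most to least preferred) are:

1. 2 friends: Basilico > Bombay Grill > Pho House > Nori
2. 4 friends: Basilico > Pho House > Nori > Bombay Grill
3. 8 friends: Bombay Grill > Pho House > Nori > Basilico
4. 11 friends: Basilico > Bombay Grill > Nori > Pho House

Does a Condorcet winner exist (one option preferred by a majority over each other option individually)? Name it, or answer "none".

Basilico vs Bombay Grill: 17–8 for Basilico.
Basilico vs Nori: 17–8 for Basilico.
Basilico vs Pho House: 17–8 for Basilico.
Basilico beats every other option head-to-head.

Basilico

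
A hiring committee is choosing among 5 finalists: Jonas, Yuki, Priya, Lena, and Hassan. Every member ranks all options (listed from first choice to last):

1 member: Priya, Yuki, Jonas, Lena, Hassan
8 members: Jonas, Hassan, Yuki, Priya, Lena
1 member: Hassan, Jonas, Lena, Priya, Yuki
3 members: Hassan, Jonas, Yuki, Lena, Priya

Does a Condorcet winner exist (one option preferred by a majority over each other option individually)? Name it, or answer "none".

Jonas vs Yuki: 12–1 for Jonas.
Jonas vs Priya: 12–1 for Jonas.
Jonas vs Lena: 13–0 for Jonas.
Jonas vs Hassan: 9–4 for Jonas.
Jonas beats every other option head-to-head.

Jonas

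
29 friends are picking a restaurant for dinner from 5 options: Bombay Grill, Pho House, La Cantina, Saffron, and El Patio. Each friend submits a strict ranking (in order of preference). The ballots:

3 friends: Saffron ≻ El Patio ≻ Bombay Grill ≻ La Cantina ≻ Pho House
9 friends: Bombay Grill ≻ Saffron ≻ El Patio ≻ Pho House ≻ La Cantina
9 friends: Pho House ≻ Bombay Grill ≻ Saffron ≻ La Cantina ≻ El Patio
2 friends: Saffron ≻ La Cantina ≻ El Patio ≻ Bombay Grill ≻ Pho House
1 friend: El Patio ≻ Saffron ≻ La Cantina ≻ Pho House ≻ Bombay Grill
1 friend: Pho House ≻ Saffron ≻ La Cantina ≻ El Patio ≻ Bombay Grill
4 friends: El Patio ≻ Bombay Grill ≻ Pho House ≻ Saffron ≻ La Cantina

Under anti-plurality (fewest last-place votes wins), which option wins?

Last-place votes: Bombay Grill 2, Pho House 5, La Cantina 13, Saffron 0, El Patio 9.
Saffron is ranked last by the fewest voters, so Saffron wins.

Saffron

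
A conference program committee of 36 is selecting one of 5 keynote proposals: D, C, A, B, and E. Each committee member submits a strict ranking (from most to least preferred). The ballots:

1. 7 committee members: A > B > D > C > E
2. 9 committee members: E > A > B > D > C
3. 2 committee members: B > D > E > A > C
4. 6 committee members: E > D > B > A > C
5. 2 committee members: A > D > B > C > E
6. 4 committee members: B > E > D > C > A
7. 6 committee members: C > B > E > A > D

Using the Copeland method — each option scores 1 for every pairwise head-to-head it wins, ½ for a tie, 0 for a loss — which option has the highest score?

D: beats C; loses to A, B, and E → score 1.
C: loses to D, A, B, and E → score 0.
A: beats D and C; ties B; loses to E → score 2.5.
B: beats D, C, and E; ties A → score 3.5.
E: beats D, C, and A; loses to B → score 3.
B has the best pairwise record.

B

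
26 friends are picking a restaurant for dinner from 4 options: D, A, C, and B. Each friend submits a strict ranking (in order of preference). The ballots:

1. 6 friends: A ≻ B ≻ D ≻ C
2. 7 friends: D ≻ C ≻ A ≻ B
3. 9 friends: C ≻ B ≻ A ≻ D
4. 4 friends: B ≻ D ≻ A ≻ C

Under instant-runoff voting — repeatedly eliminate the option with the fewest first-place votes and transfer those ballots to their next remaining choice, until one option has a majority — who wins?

D

Round 1: D 7, A 6, C 9, B 4. Eliminate B.
Round 2: D 11, A 6, C 9. Eliminate A.
Round 3: D 17, C 9. D has a majority.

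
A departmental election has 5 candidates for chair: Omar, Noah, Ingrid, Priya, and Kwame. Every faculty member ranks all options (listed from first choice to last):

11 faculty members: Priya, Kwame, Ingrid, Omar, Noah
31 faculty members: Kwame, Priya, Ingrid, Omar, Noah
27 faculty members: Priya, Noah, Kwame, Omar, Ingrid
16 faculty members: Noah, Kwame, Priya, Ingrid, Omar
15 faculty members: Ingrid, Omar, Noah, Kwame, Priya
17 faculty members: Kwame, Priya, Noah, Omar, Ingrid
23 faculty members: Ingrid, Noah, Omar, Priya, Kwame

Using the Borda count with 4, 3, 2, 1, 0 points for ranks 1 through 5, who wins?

Omar: 11·1 + 31·1 + 27·1 + 16·0 + 15·3 + 17·1 + 23·2 = 177
Noah: 11·0 + 31·0 + 27·3 + 16·4 + 15·2 + 17·2 + 23·3 = 278
Ingrid: 11·2 + 31·2 + 27·0 + 16·1 + 15·4 + 17·0 + 23·4 = 252
Priya: 11·4 + 31·3 + 27·4 + 16·2 + 15·0 + 17·3 + 23·1 = 351
Kwame: 11·3 + 31·4 + 27·2 + 16·3 + 15·1 + 17·4 + 23·0 = 342
Priya has the highest Borda score (351).

Priya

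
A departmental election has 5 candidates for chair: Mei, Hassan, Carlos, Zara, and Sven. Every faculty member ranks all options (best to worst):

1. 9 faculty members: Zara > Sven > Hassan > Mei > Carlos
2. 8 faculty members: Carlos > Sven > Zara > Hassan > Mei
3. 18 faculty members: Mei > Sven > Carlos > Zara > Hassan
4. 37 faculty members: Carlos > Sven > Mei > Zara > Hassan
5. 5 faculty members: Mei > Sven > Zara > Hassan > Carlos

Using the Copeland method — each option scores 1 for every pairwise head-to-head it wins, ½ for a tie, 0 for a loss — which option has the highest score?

Carlos

Mei: beats Hassan and Zara; loses to Carlos and Sven → score 2.
Hassan: loses to Mei, Carlos, Zara, and Sven → score 0.
Carlos: beats Mei, Hassan, Zara, and Sven → score 4.
Zara: beats Hassan; loses to Mei, Carlos, and Sven → score 1.
Sven: beats Mei, Hassan, and Zara; loses to Carlos → score 3.
Carlos has the best pairwise record.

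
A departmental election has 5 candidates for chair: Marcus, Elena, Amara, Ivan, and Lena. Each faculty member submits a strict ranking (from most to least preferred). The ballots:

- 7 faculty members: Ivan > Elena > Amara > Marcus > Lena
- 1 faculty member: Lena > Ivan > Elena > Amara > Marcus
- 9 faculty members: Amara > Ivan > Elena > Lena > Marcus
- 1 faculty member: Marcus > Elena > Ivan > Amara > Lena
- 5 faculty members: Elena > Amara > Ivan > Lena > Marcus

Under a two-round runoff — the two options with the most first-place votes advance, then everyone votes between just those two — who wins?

Amara

Round 1 first-place votes: Marcus 1, Elena 5, Amara 9, Ivan 7, Lena 1.
Amara and Ivan advance.
Runoff: Amara is preferred to Ivan by 14 voters; Ivan by 9.
Amara wins the runoff.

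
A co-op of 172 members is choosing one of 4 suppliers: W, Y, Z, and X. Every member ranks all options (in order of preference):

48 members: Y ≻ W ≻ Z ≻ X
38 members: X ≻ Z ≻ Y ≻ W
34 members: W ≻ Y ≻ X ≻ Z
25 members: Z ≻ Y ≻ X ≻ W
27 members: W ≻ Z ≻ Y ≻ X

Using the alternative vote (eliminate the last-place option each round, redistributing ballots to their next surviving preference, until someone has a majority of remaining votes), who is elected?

Round 1: W 61, Y 48, Z 25, X 38. Eliminate Z.
Round 2: W 61, Y 73, X 38. Eliminate X.
Round 3: W 61, Y 111. Y has a majority.

Y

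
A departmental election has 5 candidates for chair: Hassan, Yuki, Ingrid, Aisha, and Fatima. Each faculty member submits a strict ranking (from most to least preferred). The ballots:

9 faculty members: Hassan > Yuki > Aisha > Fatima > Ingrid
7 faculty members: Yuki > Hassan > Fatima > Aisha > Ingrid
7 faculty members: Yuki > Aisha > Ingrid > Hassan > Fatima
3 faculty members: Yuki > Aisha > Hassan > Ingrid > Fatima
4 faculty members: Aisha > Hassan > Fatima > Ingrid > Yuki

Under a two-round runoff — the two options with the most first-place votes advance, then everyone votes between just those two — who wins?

Round 1 first-place votes: Hassan 9, Yuki 17, Ingrid 0, Aisha 4, Fatima 0.
Yuki and Hassan advance.
Runoff: Yuki is preferred to Hassan by 17 voters; Hassan by 13.
Yuki wins the runoff.

Yuki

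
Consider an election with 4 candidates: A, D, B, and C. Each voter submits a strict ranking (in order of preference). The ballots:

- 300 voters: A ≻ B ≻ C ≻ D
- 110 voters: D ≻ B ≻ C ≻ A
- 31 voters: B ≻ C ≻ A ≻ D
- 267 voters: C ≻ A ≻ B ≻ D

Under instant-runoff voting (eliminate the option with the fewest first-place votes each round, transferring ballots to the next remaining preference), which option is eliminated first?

B

Round 1: A 300, D 110, B 31, C 267. Eliminate B.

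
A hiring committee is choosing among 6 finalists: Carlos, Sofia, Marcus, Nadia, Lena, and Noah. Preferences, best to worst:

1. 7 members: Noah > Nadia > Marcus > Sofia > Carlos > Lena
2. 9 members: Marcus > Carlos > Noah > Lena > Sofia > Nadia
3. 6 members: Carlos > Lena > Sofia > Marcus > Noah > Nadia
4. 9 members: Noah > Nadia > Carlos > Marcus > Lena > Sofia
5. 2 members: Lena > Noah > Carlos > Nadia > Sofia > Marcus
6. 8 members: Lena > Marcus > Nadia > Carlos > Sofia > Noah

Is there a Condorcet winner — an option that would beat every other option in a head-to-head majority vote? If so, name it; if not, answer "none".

Marcus

Marcus vs Carlos: 24–17 for Marcus.
Marcus vs Sofia: 33–8 for Marcus.
Marcus vs Nadia: 23–18 for Marcus.
Marcus vs Lena: 25–16 for Marcus.
Marcus vs Noah: 23–18 for Marcus.
Marcus beats every other option head-to-head.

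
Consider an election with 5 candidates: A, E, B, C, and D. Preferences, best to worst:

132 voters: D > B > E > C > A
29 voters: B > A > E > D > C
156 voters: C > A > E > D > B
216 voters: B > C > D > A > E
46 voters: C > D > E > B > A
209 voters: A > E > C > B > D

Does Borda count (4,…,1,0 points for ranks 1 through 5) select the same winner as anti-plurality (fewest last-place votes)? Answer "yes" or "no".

yes

Borda — scores: A 1607, E 1353, B 1631, C 2006, D 1283. Winner: C.
Anti-plurality — last-place votes: A 178, E 216, B 156, C 29, D 209. Winner: C.
The two methods agree.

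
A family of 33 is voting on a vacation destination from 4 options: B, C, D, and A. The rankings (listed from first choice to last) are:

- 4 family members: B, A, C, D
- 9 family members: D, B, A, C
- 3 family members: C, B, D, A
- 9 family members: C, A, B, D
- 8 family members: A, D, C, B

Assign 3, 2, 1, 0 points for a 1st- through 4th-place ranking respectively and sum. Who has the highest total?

B: 4·3 + 9·2 + 3·2 + 9·1 + 8·0 = 45
C: 4·1 + 9·0 + 3·3 + 9·3 + 8·1 = 48
D: 4·0 + 9·3 + 3·1 + 9·0 + 8·2 = 46
A: 4·2 + 9·1 + 3·0 + 9·2 + 8·3 = 59
A has the highest Borda score (59).

A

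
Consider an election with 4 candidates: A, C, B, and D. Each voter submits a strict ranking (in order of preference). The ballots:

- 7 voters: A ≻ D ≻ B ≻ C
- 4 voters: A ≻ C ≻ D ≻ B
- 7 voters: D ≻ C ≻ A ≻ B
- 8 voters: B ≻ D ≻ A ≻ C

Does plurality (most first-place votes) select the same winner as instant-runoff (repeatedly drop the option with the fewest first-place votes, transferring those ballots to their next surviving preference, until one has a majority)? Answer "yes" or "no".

Plurality — first-place votes: A 11, C 0, B 8, D 7. Winner: A.
Instant-runoff — R1 A 11, C 0, B 8, D 7 (C out); R2 A 11, B 8, D 7 (D out); R3 A 18, B 8 (A winner). Winner: A.
The two methods agree.

yes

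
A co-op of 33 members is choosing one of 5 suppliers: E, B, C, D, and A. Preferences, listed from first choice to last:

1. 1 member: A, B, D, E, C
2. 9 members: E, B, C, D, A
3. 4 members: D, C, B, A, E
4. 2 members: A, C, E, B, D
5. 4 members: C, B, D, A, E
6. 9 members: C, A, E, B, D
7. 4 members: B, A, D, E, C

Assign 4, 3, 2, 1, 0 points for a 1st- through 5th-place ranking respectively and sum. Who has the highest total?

C

E: 1·1 + 9·4 + 4·0 + 2·2 + 4·0 + 9·2 + 4·1 = 63
B: 1·3 + 9·3 + 4·2 + 2·1 + 4·3 + 9·1 + 4·4 = 77
C: 1·0 + 9·2 + 4·3 + 2·3 + 4·4 + 9·4 + 4·0 = 88
D: 1·2 + 9·1 + 4·4 + 2·0 + 4·2 + 9·0 + 4·2 = 43
A: 1·4 + 9·0 + 4·1 + 2·4 + 4·1 + 9·3 + 4·3 = 59
C has the highest Borda score (88).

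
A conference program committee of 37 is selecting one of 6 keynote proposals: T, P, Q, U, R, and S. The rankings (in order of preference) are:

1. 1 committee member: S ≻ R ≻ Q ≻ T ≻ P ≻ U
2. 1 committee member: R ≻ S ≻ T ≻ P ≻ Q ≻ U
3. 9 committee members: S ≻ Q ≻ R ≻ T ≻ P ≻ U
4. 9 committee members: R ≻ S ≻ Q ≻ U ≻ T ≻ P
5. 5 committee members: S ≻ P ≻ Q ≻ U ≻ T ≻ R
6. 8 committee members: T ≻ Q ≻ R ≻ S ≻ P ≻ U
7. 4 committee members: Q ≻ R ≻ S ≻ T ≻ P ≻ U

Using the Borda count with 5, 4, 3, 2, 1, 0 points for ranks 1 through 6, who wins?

T: 1·2 + 1·3 + 9·2 + 9·1 + 5·1 + 8·5 + 4·2 = 85
P: 1·1 + 1·2 + 9·1 + 9·0 + 5·4 + 8·1 + 4·1 = 44
Q: 1·3 + 1·1 + 9·4 + 9·3 + 5·3 + 8·4 + 4·5 = 134
U: 1·0 + 1·0 + 9·0 + 9·2 + 5·2 + 8·0 + 4·0 = 28
R: 1·4 + 1·5 + 9·3 + 9·5 + 5·0 + 8·3 + 4·4 = 121
S: 1·5 + 1·4 + 9·5 + 9·4 + 5·5 + 8·2 + 4·3 = 143
S has the highest Borda score (143).

S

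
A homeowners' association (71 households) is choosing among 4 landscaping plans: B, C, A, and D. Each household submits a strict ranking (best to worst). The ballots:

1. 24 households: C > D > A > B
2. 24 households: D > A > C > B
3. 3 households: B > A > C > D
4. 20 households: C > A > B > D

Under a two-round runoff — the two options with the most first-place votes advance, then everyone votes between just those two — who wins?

C

Round 1 first-place votes: B 3, C 44, A 0, D 24.
C and D advance.
Runoff: C is preferred to D by 47 voters; D by 24.
C wins the runoff.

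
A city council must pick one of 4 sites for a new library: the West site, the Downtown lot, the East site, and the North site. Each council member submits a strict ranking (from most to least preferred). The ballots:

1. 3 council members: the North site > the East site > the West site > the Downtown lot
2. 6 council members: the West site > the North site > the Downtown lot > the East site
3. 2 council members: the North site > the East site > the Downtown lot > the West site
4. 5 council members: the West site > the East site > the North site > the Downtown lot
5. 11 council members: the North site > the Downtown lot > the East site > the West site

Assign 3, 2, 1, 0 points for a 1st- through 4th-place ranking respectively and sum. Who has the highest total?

the West site: 3·1 + 6·3 + 2·0 + 5·3 + 11·0 = 36
the Downtown lot: 3·0 + 6·1 + 2·1 + 5·0 + 11·2 = 30
the East site: 3·2 + 6·0 + 2·2 + 5·2 + 11·1 = 31
the North site: 3·3 + 6·2 + 2·3 + 5·1 + 11·3 = 65
the North site has the highest Borda score (65).

the North site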